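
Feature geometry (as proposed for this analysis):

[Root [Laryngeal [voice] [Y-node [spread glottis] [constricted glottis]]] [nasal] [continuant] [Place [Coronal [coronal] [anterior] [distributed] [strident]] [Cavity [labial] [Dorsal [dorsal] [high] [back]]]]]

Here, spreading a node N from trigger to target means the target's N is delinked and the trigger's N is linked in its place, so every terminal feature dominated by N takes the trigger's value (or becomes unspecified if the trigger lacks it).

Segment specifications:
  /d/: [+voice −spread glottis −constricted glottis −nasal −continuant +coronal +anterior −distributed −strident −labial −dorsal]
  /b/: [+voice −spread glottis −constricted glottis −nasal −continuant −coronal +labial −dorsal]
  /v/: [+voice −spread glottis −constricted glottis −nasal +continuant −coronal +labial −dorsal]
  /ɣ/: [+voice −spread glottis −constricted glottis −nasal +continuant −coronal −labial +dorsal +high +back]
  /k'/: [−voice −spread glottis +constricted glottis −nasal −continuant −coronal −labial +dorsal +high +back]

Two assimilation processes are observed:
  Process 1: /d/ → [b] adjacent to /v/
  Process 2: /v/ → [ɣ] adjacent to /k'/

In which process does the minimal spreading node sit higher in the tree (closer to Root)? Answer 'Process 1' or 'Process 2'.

Process 1

Process 1 alters [labial], [coronal], [anterior], [distributed], [strident]; the lowest common ancestor is Place (depth 1 from Root).
Process 2 alters [labial], [dorsal], [high], [back]; the lowest common ancestor is Cavity (depth 2 from Root).
Depth 1 < depth 2; Process 1 involves the structurally higher constituent Place.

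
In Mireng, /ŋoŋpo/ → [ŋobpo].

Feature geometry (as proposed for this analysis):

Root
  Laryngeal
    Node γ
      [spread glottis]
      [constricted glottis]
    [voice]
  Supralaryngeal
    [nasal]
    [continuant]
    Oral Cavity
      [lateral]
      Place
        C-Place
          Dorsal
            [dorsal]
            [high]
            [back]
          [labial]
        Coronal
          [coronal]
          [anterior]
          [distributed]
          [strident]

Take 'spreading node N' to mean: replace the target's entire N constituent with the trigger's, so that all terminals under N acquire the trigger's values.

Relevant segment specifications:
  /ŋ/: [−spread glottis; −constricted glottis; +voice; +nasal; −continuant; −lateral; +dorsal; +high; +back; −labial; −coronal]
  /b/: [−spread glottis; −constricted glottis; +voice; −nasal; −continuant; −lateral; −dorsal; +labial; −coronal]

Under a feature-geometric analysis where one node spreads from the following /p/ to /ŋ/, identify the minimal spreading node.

Supralaryngeal

The alternation /ŋ/ → [b] changes [nasal], [labial], [dorsal], [high], [back] and nothing else.
In this geometry the lowest node dominating all of them is Supralaryngeal: every daughter of Supralaryngeal dominates only a proper subset, so no lower node suffices.
Delinking /ŋ/'s Supralaryngeal and associating /p/'s Supralaryngeal gives precisely the feature bundle of [b].
[voice] — on which /p/ differs from /ŋ/ — is unchanged, so Root cannot have spread; the constituent is no larger than Supralaryngeal.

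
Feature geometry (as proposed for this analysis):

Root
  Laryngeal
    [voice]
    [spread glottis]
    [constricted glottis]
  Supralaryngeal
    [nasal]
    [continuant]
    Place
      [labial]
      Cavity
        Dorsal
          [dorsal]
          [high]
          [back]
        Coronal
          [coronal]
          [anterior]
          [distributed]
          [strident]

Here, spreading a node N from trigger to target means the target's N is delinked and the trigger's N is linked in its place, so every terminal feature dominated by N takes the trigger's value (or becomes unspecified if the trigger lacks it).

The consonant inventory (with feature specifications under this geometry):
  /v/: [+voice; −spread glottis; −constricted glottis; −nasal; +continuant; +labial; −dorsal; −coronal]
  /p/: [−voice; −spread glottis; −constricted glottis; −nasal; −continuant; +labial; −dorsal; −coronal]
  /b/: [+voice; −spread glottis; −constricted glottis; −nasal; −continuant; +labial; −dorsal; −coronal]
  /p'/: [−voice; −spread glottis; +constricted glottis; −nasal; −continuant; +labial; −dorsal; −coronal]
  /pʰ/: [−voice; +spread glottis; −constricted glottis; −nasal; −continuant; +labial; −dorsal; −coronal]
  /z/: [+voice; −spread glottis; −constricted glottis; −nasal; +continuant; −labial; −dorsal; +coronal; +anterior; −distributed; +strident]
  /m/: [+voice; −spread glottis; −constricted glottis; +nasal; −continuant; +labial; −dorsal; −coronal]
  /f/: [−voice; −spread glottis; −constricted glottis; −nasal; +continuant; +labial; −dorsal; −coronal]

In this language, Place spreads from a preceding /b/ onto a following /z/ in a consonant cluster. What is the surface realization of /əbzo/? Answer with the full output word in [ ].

Place immediately or transitively dominates [labial], [dorsal], [high], [back], [coronal], [anterior], [distributed], [strident].
The target acquires /b/'s values for everything under Place — [+labial], [−dorsal], [−coronal] — while keeping its own [voice], [spread glottis], [constricted glottis], ….
The resulting bundle matches /v/ in the inventory; substituting it for /z/ gives [əbvo].

[əbvo]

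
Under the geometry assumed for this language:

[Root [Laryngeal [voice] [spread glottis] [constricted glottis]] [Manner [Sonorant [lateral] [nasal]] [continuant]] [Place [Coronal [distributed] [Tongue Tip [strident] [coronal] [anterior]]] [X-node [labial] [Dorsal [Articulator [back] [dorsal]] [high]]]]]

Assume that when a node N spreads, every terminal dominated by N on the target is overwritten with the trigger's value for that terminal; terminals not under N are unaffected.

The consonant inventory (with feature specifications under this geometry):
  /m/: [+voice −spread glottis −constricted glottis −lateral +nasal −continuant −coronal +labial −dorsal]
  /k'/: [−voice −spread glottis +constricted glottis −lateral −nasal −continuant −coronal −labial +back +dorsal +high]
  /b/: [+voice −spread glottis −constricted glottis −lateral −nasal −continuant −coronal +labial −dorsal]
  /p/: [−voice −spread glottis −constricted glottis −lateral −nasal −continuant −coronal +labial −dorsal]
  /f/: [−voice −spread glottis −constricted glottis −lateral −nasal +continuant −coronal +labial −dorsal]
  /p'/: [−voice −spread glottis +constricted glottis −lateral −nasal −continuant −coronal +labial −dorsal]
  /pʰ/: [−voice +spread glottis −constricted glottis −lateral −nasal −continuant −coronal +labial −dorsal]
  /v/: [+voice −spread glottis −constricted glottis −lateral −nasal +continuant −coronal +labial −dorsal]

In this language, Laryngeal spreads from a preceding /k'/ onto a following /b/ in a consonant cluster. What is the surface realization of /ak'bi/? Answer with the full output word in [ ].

Terminals under Laryngeal in this geometry: [voice], [spread glottis], [constricted glottis].
The target acquires /k'/'s values for everything under Laryngeal — [−voice], [−spread glottis], [+constricted glottis] — while keeping its own [lateral], [nasal], [continuant], ….
The resulting bundle matches /p'/ in the inventory; substituting it for /b/ gives [ak'p'i].

[ak'p'i]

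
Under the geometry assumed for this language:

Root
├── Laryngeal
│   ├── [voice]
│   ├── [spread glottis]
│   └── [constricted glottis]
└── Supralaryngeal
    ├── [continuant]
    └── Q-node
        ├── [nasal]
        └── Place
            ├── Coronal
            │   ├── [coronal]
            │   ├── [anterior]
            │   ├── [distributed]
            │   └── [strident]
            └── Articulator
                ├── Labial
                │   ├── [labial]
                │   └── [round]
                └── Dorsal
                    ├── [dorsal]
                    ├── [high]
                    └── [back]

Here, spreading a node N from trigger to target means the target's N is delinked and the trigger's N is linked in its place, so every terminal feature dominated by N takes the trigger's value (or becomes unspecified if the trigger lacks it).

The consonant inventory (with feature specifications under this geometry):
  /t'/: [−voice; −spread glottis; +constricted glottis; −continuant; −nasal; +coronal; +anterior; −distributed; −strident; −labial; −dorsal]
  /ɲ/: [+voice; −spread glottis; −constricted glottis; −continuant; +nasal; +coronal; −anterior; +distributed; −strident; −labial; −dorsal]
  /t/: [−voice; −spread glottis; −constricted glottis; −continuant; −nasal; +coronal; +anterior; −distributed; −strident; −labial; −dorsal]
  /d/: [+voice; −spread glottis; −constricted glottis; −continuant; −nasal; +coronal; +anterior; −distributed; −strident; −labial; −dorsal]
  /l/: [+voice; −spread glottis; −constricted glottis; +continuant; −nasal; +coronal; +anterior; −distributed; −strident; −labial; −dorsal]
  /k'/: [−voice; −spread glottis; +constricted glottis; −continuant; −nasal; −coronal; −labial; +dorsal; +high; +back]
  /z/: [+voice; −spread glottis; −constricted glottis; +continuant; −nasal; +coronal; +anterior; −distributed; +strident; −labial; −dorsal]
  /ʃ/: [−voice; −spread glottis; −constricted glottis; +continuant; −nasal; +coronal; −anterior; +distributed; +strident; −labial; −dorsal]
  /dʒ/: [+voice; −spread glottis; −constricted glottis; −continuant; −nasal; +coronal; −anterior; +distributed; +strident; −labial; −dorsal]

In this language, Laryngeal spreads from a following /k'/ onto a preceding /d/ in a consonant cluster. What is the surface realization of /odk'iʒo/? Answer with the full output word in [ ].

[ot'k'iʒo]

The Laryngeal node dominates the terminals [voice], [spread glottis], [constricted glottis].
Spreading Laryngeal from /k'/ onto /d/ replaces those values with /k'/'s: [−voice], [−spread glottis], [+constricted glottis]. Features outside Laryngeal ([continuant], [nasal], [coronal], …) stay as in /d/.
Among the inventory, only /t'/ has exactly this specification, giving the surface form [ot'k'iʒo].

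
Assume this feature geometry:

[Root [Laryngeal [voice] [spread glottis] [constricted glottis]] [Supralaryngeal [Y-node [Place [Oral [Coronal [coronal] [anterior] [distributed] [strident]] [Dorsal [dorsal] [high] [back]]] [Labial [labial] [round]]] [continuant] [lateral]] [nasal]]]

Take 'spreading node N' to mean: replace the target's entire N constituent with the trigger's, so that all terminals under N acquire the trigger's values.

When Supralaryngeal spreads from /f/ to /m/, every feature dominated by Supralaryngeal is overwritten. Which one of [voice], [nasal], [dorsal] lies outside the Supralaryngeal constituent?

[voice]

Under this geometry, Supralaryngeal contains [coronal], [anterior], [distributed], [strident], [dorsal], [high], [back], [labial], [round], [continuant], [lateral], [nasal].
Of the listed options, [dorsal], [nasal] are among these and would be overwritten by spreading Supralaryngeal.
[voice] is not within the Supralaryngeal subtree (it hangs from Laryngeal), so /m/'s [voice] value survives.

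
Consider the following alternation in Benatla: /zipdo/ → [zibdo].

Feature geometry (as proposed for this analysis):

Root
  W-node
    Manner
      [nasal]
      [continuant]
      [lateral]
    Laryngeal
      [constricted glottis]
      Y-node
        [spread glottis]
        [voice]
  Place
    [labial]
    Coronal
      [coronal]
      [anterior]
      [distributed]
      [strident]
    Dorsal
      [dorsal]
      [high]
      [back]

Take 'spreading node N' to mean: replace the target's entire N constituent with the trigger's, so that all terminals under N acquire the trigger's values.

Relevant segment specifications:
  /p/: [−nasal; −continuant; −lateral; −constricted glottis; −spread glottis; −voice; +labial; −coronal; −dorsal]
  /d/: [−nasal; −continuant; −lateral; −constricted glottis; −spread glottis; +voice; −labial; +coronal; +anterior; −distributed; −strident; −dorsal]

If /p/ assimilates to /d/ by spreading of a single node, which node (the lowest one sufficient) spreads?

The alternation /p/ → [b] changes [voice] and nothing else.
With a single altered terminal, the smallest constituent that could spread is that terminal — [voice].
Features on which the two segments disagree outside [voice], such as [coronal], [labial], are unchanged — nothing dominating them spread, and [voice] is the minimal sufficient constituent.

[voice]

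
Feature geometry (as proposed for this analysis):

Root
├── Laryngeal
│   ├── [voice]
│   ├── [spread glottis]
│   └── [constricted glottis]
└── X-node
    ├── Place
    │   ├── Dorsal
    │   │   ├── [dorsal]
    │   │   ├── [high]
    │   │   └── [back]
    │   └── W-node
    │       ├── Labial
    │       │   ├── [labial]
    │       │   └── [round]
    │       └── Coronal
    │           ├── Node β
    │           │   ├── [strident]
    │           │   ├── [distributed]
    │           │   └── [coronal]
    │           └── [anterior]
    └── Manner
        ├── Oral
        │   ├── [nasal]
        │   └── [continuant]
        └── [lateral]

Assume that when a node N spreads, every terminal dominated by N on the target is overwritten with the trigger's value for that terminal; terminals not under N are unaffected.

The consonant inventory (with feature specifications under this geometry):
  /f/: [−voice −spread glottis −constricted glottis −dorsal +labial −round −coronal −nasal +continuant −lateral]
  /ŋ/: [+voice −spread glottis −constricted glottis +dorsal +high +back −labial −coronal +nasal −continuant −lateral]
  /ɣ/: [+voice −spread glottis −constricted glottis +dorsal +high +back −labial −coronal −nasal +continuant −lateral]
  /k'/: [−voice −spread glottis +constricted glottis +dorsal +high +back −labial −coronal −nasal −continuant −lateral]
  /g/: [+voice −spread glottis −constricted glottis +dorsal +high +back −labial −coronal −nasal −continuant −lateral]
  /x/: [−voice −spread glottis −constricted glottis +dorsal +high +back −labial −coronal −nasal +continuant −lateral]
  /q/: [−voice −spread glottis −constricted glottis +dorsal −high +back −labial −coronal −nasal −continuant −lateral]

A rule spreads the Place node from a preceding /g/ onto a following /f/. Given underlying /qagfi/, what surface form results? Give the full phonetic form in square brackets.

[qagxi]

Place immediately or transitively dominates [dorsal], [high], [back], [labial], [round], [strident], [distributed], [coronal], [anterior].
After delinking /f/'s Place and linking /g/'s, the affected terminals become [+dorsal], [+high], [+back], [−labial], [−coronal]; [voice], [spread glottis], [constricted glottis], … (outside Place) are retained from /f/.
The resulting bundle matches /x/ in the inventory; substituting it for /f/ gives [qagxi].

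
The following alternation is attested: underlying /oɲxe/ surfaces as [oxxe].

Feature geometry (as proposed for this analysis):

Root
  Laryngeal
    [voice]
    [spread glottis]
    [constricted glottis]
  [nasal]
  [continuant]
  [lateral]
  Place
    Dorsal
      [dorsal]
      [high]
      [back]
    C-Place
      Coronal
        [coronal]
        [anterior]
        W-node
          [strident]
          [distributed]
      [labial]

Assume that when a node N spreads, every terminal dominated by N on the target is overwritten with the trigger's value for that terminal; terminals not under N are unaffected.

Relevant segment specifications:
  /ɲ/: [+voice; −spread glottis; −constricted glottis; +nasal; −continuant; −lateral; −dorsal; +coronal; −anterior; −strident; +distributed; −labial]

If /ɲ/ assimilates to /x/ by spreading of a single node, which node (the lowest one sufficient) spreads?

Root

The alternation /ɲ/ → [x] changes [voice], [nasal], [continuant], [coronal], [anterior], [distributed], [strident], [dorsal], [high], [back] and nothing else.
In this geometry the lowest node dominating all of them is Root: every daughter of Root dominates only a proper subset, so no lower node suffices.
Delinking /ɲ/'s Root and associating /x/'s Root gives precisely the feature bundle of [x].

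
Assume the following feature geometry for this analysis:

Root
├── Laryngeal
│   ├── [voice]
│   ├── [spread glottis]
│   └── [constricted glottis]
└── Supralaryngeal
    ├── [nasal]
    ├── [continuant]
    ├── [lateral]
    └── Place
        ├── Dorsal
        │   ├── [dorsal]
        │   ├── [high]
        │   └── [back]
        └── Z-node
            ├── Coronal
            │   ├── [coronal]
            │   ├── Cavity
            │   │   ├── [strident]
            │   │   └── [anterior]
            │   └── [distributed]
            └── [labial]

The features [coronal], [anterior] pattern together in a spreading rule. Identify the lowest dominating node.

Coronal

[coronal]: Root > Supralaryngeal > Place > Z-node > Coronal > [coronal].
[anterior]: Root > Supralaryngeal > Place > Z-node > Coronal > Cavity > [anterior].
These paths first converge at Coronal; no daughter of Coronal dominates all 2 features, so Coronal is the minimal constituent.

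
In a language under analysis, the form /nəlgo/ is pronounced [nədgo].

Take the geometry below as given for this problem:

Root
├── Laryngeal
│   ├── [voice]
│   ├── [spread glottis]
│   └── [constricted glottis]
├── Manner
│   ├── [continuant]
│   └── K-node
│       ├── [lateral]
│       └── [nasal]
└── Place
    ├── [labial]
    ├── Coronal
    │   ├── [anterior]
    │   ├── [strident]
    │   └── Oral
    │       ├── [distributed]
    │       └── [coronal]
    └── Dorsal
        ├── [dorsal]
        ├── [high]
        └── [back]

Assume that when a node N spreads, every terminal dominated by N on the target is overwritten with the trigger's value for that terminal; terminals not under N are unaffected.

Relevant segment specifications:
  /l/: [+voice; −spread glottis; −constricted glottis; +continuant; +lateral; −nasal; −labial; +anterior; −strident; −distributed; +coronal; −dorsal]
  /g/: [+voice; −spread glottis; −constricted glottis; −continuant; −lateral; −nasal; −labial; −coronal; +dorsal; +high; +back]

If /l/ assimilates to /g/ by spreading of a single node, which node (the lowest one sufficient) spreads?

Comparing /l/ with its surface form [d], the features that change are [continuant], [lateral].
Tracing each changed feature up the tree, the paths first meet at Manner; any lower node misses at least one of them.
Spreading Manner from /g/ overwrites each of those terminals with /g/'s values, yielding exactly [d].
Since [dorsal], [coronal] are preserved even though /g/ disagrees there, no node above Manner spread.

Manner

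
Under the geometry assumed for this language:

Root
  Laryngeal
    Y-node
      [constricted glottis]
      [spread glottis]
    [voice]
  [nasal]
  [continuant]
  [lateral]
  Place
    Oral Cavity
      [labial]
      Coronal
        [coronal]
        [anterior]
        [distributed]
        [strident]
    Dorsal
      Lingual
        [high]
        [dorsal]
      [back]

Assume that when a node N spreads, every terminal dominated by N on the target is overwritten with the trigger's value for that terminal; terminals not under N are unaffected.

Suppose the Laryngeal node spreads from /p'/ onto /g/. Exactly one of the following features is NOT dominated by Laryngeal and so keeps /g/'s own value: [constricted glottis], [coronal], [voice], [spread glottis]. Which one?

[coronal]

Laryngeal dominates exactly [constricted glottis], [spread glottis], [voice].
[spread glottis], [voice], [constricted glottis] all lie under Laryngeal, so they are overwritten when Laryngeal spreads.
[coronal] is not within the Laryngeal subtree (it hangs from Coronal), so /g/'s [coronal] value survives.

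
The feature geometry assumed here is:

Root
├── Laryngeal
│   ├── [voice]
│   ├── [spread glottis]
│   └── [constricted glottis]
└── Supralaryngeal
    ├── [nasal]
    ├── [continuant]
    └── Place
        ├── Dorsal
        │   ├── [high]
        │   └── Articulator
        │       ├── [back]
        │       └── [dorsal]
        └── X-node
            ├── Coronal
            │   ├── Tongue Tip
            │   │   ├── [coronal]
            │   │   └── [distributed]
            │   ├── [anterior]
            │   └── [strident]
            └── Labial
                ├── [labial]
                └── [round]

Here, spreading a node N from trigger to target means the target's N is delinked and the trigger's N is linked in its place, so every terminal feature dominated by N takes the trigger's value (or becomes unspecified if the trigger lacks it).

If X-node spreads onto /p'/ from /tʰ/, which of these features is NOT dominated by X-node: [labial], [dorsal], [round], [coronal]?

The terminals dominated by X-node are [coronal], [distributed], [anterior], [strident], [labial], [round].
Spreading X-node replaces [labial], [coronal], [round] with the trigger's values, since each sits inside the X-node constituent.
[dorsal] is not within the X-node subtree (it hangs from Articulator), so /p'/'s [dorsal] value survives.

[dorsal]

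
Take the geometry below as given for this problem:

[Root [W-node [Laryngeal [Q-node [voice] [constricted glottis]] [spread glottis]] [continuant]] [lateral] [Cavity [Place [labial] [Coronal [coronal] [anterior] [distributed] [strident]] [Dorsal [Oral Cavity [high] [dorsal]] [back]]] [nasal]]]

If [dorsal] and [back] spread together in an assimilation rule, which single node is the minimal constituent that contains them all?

Dorsal

[dorsal]: Root ▹ Cavity ▹ Place ▹ Dorsal ▹ Oral Cavity ▹ [dorsal].
[back]: Root ▹ Cavity ▹ Place ▹ Dorsal ▹ [back].
The listed terminals split across distinct daughters of Dorsal, so Dorsal itself is the smallest node containing them all.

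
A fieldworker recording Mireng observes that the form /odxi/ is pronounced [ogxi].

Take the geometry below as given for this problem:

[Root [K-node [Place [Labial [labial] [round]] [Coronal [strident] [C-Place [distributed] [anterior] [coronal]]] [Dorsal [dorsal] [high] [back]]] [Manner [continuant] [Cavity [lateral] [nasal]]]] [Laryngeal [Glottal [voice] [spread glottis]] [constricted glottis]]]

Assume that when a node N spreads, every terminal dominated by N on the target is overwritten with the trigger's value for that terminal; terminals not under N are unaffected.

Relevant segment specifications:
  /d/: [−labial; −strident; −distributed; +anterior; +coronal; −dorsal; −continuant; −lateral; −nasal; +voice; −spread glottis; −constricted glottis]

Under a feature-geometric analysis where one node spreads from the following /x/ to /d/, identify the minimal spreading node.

Place

The alternation /d/ → [g] changes [coronal], [anterior], [distributed], [strident], [dorsal], [high], [back] and nothing else.
The smallest constituent containing every changed terminal is Place — each of its daughters lacks at least one of the affected features.
Delinking /d/'s Place and associating /x/'s Place gives precisely the feature bundle of [g].
Had K-node or a higher node spread, [continuant] would have taken /x/'s value; it stays as in /d/, confirming the spreading constituent is exactly Place.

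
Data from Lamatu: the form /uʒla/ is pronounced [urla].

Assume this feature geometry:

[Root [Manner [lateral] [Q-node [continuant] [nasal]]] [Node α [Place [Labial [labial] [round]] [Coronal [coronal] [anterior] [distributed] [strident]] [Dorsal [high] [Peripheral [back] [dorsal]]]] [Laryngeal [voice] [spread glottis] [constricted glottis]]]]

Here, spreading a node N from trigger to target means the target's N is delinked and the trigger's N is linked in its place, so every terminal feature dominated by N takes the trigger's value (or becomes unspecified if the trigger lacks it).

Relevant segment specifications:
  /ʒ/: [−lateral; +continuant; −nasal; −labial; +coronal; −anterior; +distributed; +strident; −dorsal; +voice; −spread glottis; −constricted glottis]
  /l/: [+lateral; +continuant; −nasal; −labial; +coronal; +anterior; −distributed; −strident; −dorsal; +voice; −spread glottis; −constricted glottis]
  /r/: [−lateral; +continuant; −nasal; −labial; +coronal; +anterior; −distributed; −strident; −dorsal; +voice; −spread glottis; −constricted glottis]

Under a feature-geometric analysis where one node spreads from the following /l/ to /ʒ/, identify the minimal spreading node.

Coronal

Comparing /ʒ/ with its surface form [r], the features that change are [anterior], [distributed], [strident].
Tracing each changed feature up the tree, the paths first meet at Coronal; any lower node misses at least one of them.
Spreading Coronal from /l/ overwrites each of those terminals with /l/'s values, yielding exactly [r].
[lateral], a feature on which the two segments disagree outside Coronal, is unchanged — nothing dominating it spread, and Coronal is the minimal sufficient constituent.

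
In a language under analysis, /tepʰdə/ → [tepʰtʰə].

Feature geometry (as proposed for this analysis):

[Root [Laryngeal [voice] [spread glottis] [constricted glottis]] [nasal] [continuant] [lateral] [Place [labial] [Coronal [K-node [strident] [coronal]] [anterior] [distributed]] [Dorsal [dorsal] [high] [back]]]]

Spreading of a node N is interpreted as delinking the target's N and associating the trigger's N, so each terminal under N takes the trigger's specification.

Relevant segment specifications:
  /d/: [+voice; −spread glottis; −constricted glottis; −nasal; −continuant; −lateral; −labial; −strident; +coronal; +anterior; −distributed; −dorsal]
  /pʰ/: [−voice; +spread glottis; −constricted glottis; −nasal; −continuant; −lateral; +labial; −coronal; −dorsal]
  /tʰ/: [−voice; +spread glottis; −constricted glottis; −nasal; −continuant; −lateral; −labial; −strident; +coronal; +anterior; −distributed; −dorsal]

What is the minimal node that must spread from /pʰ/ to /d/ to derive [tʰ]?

Laryngeal

Comparing /d/ with its surface form [tʰ], the features that change are [voice], [spread glottis].
These terminals are all dominated by Laryngeal, and no proper subconstituent of Laryngeal covers them all; Laryngeal is their lowest common ancestor.
Delinking /d/'s Laryngeal and associating /pʰ/'s Laryngeal gives precisely the feature bundle of [tʰ].
Since [coronal], [labial] are preserved even though /pʰ/ disagrees there, no node above Laryngeal spread.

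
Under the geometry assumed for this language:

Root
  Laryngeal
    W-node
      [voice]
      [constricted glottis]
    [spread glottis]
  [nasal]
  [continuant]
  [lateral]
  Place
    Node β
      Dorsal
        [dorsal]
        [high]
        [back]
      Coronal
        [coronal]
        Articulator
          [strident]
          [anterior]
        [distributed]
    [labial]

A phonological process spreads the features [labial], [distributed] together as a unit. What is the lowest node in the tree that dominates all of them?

[labial] is immediately dominated by Place.
[distributed] is immediately dominated by Coronal.
Place is the lowest common ancestor — every listed feature sits under it, and no single subconstituent of Place covers them all.

Place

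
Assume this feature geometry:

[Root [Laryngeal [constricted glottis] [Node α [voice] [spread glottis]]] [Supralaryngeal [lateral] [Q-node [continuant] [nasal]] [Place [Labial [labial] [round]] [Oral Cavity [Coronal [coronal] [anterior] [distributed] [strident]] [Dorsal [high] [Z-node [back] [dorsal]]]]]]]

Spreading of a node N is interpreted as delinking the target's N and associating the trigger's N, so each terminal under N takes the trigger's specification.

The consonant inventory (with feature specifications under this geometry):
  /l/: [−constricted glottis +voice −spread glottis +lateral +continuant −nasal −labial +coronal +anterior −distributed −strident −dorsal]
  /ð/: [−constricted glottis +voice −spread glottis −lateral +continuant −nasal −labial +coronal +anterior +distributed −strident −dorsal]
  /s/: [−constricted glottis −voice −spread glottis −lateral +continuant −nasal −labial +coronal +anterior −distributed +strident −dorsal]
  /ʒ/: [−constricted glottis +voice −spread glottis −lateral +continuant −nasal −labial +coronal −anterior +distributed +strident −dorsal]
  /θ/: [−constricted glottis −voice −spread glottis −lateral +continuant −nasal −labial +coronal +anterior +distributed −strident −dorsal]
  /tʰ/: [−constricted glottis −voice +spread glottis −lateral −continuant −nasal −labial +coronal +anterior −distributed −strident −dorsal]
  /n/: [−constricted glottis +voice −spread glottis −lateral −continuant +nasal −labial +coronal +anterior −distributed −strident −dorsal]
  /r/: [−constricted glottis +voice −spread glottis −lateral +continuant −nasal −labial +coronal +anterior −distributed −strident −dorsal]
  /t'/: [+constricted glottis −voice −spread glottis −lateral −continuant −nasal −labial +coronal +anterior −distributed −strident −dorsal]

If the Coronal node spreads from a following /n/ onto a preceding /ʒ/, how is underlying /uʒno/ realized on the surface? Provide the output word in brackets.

[urno]

Terminals under Coronal in this geometry: [coronal], [anterior], [distributed], [strident].
After delinking /ʒ/'s Coronal and linking /n/'s, the affected terminals become [+coronal], [+anterior], [−distributed], [−strident]; [constricted glottis], [voice], [spread glottis], … (outside Coronal) are retained from /ʒ/.
Among the inventory, only /r/ has exactly this specification, giving the surface form [urno].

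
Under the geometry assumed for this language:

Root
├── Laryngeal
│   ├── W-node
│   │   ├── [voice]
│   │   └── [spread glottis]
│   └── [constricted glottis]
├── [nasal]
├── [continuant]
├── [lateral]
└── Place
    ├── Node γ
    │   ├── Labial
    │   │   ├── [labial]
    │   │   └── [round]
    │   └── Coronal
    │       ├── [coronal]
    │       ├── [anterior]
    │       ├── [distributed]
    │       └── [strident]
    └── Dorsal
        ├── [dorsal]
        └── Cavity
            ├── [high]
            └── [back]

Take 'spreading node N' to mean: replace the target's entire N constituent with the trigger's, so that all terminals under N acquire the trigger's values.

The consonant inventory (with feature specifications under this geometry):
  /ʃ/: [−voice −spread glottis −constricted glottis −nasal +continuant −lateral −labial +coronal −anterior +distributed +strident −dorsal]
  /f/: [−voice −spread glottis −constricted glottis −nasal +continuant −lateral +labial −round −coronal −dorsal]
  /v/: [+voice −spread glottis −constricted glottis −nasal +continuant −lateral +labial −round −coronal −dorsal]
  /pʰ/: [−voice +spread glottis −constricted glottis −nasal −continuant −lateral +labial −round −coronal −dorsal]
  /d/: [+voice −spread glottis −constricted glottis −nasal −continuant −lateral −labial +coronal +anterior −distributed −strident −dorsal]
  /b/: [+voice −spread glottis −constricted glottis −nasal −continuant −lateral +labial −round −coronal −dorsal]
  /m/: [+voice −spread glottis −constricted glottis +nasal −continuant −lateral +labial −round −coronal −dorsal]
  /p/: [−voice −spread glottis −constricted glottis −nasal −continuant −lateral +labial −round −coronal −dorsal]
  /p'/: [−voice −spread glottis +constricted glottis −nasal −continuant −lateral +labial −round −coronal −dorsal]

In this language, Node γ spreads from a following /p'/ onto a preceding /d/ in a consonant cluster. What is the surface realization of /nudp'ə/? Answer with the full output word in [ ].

The Node γ node dominates the terminals [labial], [round], [coronal], [anterior], [distributed], [strident].
The target acquires /p'/'s values for everything under Node γ — [+labial], [−round], [−coronal] — while keeping its own [voice], [spread glottis], [constricted glottis], ….
Among the inventory, only /b/ has exactly this specification, giving the surface form [nubp'ə].

[nubp'ə]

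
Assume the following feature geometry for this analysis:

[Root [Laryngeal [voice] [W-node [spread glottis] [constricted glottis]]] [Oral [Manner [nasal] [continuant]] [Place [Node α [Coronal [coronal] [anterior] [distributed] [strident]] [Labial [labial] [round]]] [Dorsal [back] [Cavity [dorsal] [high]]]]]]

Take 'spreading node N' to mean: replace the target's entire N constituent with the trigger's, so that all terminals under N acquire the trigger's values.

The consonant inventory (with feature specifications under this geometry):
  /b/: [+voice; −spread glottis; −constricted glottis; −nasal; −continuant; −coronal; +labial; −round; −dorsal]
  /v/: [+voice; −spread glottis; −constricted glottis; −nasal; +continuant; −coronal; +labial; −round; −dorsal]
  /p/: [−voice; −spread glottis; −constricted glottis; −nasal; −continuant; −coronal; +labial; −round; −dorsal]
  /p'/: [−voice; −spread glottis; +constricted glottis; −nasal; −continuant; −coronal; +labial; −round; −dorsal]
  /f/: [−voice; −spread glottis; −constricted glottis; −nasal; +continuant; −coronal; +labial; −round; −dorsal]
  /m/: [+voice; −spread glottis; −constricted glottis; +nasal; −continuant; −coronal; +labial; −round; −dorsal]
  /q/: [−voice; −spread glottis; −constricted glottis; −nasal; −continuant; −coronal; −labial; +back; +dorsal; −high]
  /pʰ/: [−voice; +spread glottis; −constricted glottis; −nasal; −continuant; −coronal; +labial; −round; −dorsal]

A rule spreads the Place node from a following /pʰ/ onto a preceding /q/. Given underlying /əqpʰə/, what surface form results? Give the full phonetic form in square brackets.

Terminals under Place in this geometry: [coronal], [anterior], [distributed], [strident], [labial], [round], [back], [dorsal], [high].
Spreading Place from /pʰ/ onto /q/ replaces those values with /pʰ/'s: [−coronal], [+labial], [−round], [−dorsal]. Features outside Place ([voice], [spread glottis], [constricted glottis], …) stay as in /q/.
This feature bundle is that of [p], so /əqpʰə/ surfaces as [əppʰə].

[əppʰə]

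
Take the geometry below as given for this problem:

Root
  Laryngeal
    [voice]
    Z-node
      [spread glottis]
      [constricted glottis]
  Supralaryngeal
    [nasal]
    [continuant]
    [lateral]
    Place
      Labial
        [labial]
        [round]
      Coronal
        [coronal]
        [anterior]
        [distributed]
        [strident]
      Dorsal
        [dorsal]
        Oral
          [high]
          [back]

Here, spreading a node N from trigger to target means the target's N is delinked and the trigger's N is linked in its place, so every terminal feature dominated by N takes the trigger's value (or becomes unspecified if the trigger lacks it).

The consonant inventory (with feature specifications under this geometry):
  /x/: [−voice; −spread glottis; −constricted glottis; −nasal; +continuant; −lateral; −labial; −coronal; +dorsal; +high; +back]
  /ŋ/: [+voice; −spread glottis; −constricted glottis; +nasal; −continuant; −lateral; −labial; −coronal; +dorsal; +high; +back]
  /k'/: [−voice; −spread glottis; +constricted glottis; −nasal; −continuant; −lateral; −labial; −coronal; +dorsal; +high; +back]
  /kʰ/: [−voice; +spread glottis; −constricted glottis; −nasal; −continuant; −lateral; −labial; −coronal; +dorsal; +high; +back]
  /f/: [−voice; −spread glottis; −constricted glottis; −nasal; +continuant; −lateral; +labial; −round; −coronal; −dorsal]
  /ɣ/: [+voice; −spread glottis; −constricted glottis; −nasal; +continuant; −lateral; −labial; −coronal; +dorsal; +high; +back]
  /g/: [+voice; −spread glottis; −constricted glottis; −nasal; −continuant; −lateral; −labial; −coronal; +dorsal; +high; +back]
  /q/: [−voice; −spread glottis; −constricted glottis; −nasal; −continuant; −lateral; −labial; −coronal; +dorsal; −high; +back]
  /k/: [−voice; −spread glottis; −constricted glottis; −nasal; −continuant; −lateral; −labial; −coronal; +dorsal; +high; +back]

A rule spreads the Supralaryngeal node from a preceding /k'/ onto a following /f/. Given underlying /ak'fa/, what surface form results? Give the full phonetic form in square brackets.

[ak'ka]

Supralaryngeal immediately or transitively dominates [nasal], [continuant], [lateral], [labial], [round], [coronal], [anterior], [distributed], [strident], [dorsal], [high], [back].
The target acquires /k'/'s values for everything under Supralaryngeal — [−nasal], [−continuant], [−lateral], [−labial], [−coronal], [+dorsal], [+high], [+back] — while keeping its own [voice], [spread glottis], [constricted glottis].
Among the inventory, only /k/ has exactly this specification, giving the surface form [ak'ka].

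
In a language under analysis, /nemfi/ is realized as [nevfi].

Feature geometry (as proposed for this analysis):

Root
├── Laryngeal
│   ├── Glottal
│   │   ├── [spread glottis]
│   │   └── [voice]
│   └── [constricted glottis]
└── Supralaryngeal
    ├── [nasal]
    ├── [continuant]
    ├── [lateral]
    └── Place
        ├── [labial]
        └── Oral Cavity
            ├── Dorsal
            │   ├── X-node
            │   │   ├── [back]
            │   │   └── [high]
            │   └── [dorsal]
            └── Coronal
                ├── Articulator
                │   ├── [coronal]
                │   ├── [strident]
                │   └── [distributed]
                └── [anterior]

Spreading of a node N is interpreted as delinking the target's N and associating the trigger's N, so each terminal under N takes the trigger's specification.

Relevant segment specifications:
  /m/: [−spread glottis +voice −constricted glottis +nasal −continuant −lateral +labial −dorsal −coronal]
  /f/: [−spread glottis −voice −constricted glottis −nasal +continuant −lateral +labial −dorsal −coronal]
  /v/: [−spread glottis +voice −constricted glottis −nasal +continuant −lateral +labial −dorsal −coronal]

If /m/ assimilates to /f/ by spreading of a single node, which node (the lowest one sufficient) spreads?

/m/ and [v] differ in [nasal], [continuant]; every other specified feature is identical.
The smallest constituent containing every changed terminal is Supralaryngeal — each of its daughters lacks at least one of the affected features.
Delinking /m/'s Supralaryngeal and associating /f/'s Supralaryngeal gives precisely the feature bundle of [v].
Had Root spread, [voice] would have taken /f/'s value; it stays as in /m/, confirming the spreading constituent is exactly Supralaryngeal.

Supralaryngeal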